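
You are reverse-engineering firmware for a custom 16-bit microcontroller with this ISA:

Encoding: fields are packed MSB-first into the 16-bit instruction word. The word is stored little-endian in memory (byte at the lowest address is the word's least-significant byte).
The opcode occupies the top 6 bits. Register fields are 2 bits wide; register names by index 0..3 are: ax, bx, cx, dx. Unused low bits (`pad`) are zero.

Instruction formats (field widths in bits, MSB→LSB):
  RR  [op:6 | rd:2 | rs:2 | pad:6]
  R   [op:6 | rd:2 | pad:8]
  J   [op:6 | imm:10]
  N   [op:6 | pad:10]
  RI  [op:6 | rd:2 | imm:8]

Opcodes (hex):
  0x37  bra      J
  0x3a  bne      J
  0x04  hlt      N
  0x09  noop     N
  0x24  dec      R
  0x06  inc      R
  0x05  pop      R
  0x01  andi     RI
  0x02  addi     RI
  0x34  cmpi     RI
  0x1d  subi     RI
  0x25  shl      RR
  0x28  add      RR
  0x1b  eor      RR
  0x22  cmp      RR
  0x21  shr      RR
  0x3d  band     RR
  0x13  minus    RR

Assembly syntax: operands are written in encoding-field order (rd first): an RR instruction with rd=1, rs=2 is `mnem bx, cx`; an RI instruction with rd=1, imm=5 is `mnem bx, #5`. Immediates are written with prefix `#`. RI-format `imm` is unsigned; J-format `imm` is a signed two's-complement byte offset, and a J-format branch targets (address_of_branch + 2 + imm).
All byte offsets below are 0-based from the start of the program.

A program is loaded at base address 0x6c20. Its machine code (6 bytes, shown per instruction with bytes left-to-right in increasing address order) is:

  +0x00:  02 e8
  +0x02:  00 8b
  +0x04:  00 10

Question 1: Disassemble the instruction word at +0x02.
cmp dx, ax

@+02  little-endian(00 8b) = 0x8b00
  opcode bits[15:10]=0x22: cmp/RR
  rd@[9:8]=0x3 ⇒ dx
  rs@[7:6]=0x0 ⇒ ax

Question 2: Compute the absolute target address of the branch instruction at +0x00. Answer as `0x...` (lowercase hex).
+0x00: 02 e8 ⇒ word 0xe802 (little)
  op=0xe802>>10=0x3a ⇒ bne (J)
  imm: (w>>0)&0x3ff=0x2 → #2
  target = base 0x6c20 + off 0x00 + 2 + imm 2 = 0x6c24

0x6c24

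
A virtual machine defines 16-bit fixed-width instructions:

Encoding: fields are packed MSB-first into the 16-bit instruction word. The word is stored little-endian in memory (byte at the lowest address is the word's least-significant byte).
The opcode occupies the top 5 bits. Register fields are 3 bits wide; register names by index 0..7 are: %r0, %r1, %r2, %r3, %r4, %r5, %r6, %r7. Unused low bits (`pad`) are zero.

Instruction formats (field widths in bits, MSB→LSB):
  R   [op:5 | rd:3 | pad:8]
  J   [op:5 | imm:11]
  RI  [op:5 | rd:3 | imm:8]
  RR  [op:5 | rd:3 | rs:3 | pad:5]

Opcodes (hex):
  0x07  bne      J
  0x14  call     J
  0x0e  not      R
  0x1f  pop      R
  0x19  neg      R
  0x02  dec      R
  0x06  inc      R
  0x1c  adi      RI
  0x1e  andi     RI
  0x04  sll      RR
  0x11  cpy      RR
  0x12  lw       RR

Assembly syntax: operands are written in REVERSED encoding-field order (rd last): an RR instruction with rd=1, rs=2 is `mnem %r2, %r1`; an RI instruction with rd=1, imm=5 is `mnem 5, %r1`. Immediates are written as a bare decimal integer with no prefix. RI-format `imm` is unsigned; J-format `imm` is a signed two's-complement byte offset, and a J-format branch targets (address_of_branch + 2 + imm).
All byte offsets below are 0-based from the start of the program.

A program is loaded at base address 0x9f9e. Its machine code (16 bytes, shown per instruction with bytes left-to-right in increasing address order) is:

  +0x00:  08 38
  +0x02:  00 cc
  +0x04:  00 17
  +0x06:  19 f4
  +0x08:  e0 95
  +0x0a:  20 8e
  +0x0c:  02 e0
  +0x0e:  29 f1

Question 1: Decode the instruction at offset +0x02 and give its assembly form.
neg %r4

off 0x02: read 00 cc as little → 0xcc00
  op=0xcc00>>11=0x19 ⇒ neg (R)
  rd@[10:8]=0x4 ⇒ %r4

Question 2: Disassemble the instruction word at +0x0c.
adi 2, %r0

@+0c  little-endian(02 e0) = 0xe002
  opcode bits[15:11]=0x1c: adi/RI
  rd@[10:8]=0x0 ⇒ %r0
  imm@[7:0]=0x2 ⇒ 2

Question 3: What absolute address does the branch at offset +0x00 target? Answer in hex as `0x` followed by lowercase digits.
off 0x00: read 08 38 as little → 0x3808
  op=0x3808>>11=0x7 ⇒ bne (J)
  imm: (w>>0)&0x7ff=0x8 → 8
  target = base 0x9f9e + off 0x00 + 2 + imm 8 = 0x9fa8

0x9fa8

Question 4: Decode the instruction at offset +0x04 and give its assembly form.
dec %r7

[04] 00 17 → 0x1700
  op=0x1700>>11=0x2 ⇒ dec (R)
  rd: (w>>8)&0x7=0x7 → %r7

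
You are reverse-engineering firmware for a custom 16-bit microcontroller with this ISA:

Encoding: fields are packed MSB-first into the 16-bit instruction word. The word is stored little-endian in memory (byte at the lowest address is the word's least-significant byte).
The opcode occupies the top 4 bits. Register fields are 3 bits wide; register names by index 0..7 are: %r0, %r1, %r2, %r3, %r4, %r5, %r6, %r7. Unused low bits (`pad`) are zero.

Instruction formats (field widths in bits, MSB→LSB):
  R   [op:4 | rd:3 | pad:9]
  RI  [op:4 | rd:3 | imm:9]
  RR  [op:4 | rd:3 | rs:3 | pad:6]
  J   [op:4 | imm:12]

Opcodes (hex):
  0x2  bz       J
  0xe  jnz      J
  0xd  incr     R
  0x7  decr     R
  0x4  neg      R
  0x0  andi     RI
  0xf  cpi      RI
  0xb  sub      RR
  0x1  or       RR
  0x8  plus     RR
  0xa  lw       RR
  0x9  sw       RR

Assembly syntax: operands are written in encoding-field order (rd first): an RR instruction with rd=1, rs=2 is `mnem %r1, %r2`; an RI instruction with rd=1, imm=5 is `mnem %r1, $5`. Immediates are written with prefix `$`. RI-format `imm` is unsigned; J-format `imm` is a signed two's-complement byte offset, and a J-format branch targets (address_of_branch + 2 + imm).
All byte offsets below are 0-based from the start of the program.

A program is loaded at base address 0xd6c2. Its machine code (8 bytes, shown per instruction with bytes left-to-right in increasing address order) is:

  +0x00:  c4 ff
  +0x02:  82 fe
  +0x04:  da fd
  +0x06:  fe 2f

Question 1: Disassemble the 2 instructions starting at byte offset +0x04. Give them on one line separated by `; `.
off 0x04: read da fd as little → 0xfdda
  opcode bits[15:12]=0xf: cpi/RI
  rd@[11:9]=0x6 ⇒ %r6
  imm@[8:0]=0x1da ⇒ $474
off 0x06: read fe 2f as little → 0x2ffe
  opcode bits[15:12]=0x2: bz/J
  imm@[11:0]=0xffe (s12→-2) ⇒ $-2

cpi %r6, $474; bz $-2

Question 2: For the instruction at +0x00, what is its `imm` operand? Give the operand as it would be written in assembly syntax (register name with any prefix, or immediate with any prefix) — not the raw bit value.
$452

off 0x00: read c4 ff as little → 0xffc4
  op=0xffc4>>12=0xf ⇒ cpi (RI)
  rd: (w>>9)&0x7=0x7 → %r7
  imm: (w>>0)&0x1ff=0x1c4 → $452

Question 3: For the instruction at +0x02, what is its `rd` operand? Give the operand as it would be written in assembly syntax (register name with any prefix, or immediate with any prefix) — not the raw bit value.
%r7

@+02  little-endian(82 fe) = 0xfe82
  opcode bits[15:12]=0xf: cpi/RI
  [11:9] rd=7 = %r7
  [8:0] imm=130 = $130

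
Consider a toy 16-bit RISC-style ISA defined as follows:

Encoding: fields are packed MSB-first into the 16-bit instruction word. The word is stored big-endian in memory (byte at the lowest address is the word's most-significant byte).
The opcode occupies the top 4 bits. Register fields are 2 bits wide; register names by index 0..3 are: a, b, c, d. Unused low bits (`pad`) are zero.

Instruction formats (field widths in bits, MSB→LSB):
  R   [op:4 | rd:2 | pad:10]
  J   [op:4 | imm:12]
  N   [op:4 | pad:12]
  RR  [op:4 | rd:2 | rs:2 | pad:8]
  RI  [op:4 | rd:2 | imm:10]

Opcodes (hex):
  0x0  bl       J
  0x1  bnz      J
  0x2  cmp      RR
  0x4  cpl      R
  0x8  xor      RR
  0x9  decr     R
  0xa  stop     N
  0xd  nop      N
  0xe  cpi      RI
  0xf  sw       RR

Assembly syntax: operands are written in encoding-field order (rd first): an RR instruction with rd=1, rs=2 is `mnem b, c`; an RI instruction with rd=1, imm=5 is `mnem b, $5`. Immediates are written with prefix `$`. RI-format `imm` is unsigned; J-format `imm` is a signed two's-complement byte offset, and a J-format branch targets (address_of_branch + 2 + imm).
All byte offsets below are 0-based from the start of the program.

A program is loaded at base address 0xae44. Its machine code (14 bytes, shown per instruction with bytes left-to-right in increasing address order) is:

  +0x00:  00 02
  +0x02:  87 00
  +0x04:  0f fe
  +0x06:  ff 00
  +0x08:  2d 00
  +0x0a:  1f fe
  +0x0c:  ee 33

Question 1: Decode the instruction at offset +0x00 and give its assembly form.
@+00  big-endian(00 02) = 0x0002
  op=0x0002>>12=0x0 ⇒ bl (J)
  imm: (w>>0)&0xfff=0x2 → $2

bl $2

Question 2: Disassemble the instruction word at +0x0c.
[0c] ee 33 → 0xee33
  top 4b → 0xe → cpi [RI]
  [11:10] rd=3 = d
  [9:0] imm=563 = $563

cpi d, $563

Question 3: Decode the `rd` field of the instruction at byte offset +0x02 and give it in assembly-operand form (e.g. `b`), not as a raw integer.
+0x02: 87 00 ⇒ word 0x8700 (big)
  opcode bits[15:12]=0x8: xor/RR
  [11:10] rd=1 = b
  [9:8] rs=3 = d

b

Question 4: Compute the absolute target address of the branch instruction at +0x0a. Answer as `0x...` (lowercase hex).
0xae4e

+0x0a: 1f fe ⇒ word 0x1ffe (big)
  op=0x1ffe>>12=0x1 ⇒ bnz (J)
  imm: (w>>0)&0xfff=0xffe (s12→-2) → $-2
  target = base 0xae44 + off 0x0a + 2 + imm -2 = 0xae4e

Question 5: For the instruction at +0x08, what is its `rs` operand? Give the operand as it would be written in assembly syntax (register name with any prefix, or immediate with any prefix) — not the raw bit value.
[08] 2d 00 → 0x2d00
  opcode bits[15:12]=0x2: cmp/RR
  rd: (w>>10)&0x3=0x3 → d
  rs: (w>>8)&0x3=0x1 → b

b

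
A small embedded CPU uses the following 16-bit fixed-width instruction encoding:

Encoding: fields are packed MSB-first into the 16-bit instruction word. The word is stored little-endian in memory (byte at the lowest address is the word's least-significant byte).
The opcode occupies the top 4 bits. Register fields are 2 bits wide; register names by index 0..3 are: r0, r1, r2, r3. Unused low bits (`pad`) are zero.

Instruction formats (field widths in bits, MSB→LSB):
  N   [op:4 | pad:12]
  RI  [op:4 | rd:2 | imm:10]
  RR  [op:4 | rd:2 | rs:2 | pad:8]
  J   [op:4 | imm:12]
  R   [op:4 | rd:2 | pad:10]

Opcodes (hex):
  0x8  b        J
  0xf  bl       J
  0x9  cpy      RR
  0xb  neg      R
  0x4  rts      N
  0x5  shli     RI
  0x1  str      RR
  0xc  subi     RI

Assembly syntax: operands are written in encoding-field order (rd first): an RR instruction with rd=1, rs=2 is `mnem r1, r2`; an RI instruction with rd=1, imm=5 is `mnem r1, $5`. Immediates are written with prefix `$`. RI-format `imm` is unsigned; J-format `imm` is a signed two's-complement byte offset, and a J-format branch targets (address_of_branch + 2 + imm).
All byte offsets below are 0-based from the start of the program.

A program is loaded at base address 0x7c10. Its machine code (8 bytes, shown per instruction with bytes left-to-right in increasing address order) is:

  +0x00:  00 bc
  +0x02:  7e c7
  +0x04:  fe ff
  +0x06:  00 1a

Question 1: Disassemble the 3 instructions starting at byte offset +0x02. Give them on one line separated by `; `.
off 0x02: read 7e c7 as little → 0xc77e
  op=0xc77e>>12=0xc ⇒ subi (RI)
  [11:10] rd=1 = r1
  [9:0] imm=894 = $894
off 0x04: read fe ff as little → 0xfffe
  op=0xfffe>>12=0xf ⇒ bl (J)
  [11:0] imm=4094 (s12→-2) = $-2
off 0x06: read 00 1a as little → 0x1a00
  op=0x1a00>>12=0x1 ⇒ str (RR)
  [11:10] rd=2 = r2
  [9:8] rs=2 = r2

subi r1, $894; bl $-2; str r2, r2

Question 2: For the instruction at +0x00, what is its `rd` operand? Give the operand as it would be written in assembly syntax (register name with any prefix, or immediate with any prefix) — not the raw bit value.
r3

[00] 00 bc → 0xbc00
  opcode bits[15:12]=0xb: neg/R
  [11:10] rd=3 = r3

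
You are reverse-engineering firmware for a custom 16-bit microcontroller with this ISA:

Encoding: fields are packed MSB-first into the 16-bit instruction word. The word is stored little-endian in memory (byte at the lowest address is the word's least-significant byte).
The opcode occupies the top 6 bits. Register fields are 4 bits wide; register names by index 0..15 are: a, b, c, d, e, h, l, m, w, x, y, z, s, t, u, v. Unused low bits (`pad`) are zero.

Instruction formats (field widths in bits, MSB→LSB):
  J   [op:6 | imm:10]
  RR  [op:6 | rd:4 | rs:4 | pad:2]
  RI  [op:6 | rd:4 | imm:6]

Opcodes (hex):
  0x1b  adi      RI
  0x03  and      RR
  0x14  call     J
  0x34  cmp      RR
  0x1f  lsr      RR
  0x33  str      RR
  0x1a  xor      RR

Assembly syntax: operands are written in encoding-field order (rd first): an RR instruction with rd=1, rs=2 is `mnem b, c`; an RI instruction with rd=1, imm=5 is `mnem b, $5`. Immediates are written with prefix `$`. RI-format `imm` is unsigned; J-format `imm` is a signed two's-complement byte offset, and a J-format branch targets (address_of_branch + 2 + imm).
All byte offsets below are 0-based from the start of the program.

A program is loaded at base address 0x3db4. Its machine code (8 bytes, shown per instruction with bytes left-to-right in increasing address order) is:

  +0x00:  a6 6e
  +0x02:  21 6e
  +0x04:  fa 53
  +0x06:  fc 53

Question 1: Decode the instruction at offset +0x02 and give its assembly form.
adi w, $33

[02] 21 6e → 0x6e21
  op=0x6e21>>10=0x1b ⇒ adi (RI)
  rd@[9:6]=0x8 ⇒ w
  imm@[5:0]=0x21 ⇒ $33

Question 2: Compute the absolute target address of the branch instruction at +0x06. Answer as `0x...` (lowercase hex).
[06] fc 53 → 0x53fc
  top 6b → 0x14 → call [J]
  imm: (w>>0)&0x3ff=0x3fc (s10→-4) → $-4
  target = base 0x3db4 + off 0x06 + 2 + imm -4 = 0x3db8

0x3db8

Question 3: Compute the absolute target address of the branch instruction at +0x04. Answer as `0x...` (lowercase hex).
0x3db4

[04] fa 53 → 0x53fa
  top 6b → 0x14 → call [J]
  imm: (w>>0)&0x3ff=0x3fa (s10→-6) → $-6
  target = base 0x3db4 + off 0x04 + 2 + imm -6 = 0x3db4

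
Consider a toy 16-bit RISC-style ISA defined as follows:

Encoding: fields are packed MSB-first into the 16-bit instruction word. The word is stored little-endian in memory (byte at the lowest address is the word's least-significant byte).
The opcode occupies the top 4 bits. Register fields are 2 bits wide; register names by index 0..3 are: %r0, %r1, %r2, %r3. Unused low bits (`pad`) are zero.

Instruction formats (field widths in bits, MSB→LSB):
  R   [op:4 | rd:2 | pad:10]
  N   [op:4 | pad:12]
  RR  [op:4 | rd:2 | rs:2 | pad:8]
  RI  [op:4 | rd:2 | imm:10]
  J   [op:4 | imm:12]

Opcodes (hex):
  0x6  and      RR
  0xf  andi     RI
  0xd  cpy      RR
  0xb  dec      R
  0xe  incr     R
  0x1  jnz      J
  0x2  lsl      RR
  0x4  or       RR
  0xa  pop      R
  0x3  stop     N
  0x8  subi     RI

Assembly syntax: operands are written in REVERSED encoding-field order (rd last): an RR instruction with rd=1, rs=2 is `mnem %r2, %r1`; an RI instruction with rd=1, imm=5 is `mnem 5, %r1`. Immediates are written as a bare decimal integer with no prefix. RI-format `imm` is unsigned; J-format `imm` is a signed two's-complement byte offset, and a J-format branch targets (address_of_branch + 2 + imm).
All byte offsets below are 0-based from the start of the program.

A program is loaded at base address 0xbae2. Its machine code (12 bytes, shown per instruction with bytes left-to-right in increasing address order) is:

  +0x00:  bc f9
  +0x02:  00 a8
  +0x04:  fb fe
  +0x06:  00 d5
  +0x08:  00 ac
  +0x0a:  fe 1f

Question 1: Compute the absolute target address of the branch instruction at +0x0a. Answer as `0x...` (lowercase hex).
[0a] fe 1f → 0x1ffe
  opcode bits[15:12]=0x1: jnz/J
  imm@[11:0]=0xffe (s12→-2) ⇒ -2
  target = base 0xbae2 + off 0x0a + 2 + imm -2 = 0xbaec

0xbaec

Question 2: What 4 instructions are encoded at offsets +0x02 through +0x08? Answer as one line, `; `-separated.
pop %r2; andi 763, %r3; cpy %r1, %r1; pop %r3

@+02  little-endian(00 a8) = 0xa800
  opcode bits[15:12]=0xa: pop/R
  rd: (w>>10)&0x3=0x2 → %r2
@+04  little-endian(fb fe) = 0xfefb
  opcode bits[15:12]=0xf: andi/RI
  rd: (w>>10)&0x3=0x3 → %r3
  imm: (w>>0)&0x3ff=0x2fb → 763
@+06  little-endian(00 d5) = 0xd500
  opcode bits[15:12]=0xd: cpy/RR
  rd: (w>>10)&0x3=0x1 → %r1
  rs: (w>>8)&0x3=0x1 → %r1
@+08  little-endian(00 ac) = 0xac00
  opcode bits[15:12]=0xa: pop/R
  rd: (w>>10)&0x3=0x3 → %r3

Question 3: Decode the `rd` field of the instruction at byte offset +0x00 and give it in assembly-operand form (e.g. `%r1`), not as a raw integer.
[00] bc f9 → 0xf9bc
  opcode bits[15:12]=0xf: andi/RI
  rd: (w>>10)&0x3=0x2 → %r2
  imm: (w>>0)&0x3ff=0x1bc → 444

%r2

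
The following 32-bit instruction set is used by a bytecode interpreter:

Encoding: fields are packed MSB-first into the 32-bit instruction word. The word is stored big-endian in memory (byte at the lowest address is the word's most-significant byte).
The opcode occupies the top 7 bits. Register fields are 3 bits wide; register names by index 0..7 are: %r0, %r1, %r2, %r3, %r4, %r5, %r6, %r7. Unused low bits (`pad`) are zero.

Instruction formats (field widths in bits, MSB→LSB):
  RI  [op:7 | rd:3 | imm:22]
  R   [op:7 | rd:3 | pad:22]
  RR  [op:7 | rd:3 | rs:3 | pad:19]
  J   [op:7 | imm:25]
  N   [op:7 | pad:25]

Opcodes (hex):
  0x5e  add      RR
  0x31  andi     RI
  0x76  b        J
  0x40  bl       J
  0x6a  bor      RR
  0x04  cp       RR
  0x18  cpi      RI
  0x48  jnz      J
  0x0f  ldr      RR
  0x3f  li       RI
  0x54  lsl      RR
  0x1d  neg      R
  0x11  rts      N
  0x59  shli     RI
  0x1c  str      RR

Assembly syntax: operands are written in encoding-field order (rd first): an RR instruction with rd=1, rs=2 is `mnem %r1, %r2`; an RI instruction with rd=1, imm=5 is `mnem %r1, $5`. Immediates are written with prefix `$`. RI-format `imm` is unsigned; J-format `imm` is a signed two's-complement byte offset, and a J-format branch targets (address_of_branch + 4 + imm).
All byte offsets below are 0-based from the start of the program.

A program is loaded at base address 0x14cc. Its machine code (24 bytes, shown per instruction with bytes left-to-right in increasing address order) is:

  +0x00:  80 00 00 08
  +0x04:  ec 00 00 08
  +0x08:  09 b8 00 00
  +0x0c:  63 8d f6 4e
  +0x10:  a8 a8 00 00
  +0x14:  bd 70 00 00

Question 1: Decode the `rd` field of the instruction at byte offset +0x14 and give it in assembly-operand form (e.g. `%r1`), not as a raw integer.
off 0x14: read bd 70 00 00 as big → 0xbd700000
  opcode bits[31:25]=0x5e: add/RR
  [24:22] rd=5 = %r5
  [21:19] rs=6 = %r6

%r5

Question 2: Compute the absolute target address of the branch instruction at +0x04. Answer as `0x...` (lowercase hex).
off 0x04: read ec 00 00 08 as big → 0xec000008
  opcode bits[31:25]=0x76: b/J
  [24:0] imm=8 = $8
  target = base 0x14cc + off 0x04 + 4 + imm 8 = 0x14dc

0x14dc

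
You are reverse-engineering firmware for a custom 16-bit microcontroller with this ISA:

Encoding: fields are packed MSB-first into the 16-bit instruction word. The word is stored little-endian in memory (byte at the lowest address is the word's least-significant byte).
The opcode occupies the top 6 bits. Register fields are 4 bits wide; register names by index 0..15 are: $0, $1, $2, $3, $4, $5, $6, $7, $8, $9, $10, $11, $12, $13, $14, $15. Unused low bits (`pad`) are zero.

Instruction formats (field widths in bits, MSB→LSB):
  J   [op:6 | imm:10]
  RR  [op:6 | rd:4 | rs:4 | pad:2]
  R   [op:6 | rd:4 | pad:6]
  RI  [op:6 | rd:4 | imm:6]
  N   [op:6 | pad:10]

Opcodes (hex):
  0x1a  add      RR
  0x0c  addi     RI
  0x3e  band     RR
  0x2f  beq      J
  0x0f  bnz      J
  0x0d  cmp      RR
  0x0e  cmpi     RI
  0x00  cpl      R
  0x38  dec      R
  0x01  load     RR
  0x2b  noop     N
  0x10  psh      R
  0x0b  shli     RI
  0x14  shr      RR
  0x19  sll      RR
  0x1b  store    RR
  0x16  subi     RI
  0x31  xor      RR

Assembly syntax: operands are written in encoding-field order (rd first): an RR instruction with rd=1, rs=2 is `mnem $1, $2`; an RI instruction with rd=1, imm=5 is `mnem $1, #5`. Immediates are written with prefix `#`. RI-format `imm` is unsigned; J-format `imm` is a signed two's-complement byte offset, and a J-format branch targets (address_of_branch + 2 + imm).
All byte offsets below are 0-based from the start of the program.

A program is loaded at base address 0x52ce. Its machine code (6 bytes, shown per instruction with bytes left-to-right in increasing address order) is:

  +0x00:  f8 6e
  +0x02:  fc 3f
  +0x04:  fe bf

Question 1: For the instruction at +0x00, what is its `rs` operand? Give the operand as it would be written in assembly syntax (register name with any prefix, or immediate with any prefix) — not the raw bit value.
$14

+0x00: f8 6e ⇒ word 0x6ef8 (little)
  opcode bits[15:10]=0x1b: store/RR
  rd: (w>>6)&0xf=0xb → $11
  rs: (w>>2)&0xf=0xe → $14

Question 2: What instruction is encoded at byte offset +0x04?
beq #-2

+0x04: fe bf ⇒ word 0xbffe (little)
  opcode bits[15:10]=0x2f: beq/J
  imm: (w>>0)&0x3ff=0x3fe (s10→-2) → #-2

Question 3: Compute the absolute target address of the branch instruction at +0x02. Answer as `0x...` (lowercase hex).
@+02  little-endian(fc 3f) = 0x3ffc
  opcode bits[15:10]=0xf: bnz/J
  imm: (w>>0)&0x3ff=0x3fc (s10→-4) → #-4
  target = base 0x52ce + off 0x02 + 2 + imm -4 = 0x52ce

0x52ce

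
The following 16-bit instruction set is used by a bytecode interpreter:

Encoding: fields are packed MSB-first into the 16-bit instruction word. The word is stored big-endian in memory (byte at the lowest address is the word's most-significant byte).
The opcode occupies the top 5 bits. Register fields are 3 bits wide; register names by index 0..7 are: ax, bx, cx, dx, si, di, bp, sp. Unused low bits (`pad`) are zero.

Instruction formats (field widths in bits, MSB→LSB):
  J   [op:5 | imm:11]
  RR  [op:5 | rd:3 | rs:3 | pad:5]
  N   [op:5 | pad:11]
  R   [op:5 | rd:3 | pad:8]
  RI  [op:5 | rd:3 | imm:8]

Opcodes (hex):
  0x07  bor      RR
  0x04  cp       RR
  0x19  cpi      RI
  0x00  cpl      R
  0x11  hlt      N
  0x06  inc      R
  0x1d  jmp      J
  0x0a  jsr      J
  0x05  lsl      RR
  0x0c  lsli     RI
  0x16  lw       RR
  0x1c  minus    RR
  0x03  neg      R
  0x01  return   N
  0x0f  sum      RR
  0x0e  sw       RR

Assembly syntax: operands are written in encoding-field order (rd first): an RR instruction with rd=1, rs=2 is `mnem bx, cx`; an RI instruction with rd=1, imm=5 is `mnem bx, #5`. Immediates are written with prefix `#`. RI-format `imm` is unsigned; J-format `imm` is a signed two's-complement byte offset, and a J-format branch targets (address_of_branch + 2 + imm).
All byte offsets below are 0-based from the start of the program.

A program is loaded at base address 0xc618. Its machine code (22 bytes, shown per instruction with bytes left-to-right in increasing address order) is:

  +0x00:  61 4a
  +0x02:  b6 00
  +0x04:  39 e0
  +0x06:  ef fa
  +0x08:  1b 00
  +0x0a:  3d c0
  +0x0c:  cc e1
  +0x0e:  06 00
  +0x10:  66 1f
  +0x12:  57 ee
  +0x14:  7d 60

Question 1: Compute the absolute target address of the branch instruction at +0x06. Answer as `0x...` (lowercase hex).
+0x06: ef fa ⇒ word 0xeffa (big)
  top 5b → 0x1d → jmp [J]
  [10:0] imm=2042 (s11→-6) = #-6
  target = base 0xc618 + off 0x06 + 2 + imm -6 = 0xc61a

0xc61a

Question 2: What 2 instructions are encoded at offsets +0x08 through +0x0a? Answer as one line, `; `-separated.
[08] 1b 00 → 0x1b00
  top 5b → 0x3 → neg [R]
  rd: (w>>8)&0x7=0x3 → dx
[0a] 3d c0 → 0x3dc0
  top 5b → 0x7 → bor [RR]
  rd: (w>>8)&0x7=0x5 → di
  rs: (w>>5)&0x7=0x6 → bp

neg dx; bor di, bp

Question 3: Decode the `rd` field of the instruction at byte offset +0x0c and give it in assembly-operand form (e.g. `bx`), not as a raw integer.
+0x0c: cc e1 ⇒ word 0xcce1 (big)
  op=0xcce1>>11=0x19 ⇒ cpi (RI)
  rd: (w>>8)&0x7=0x4 → si
  imm: (w>>0)&0xff=0xe1 → #225

si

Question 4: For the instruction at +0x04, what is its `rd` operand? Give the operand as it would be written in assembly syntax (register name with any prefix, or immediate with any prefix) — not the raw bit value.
bx

off 0x04: read 39 e0 as big → 0x39e0
  opcode bits[15:11]=0x7: bor/RR
  rd@[10:8]=0x1 ⇒ bx
  rs@[7:5]=0x7 ⇒ sp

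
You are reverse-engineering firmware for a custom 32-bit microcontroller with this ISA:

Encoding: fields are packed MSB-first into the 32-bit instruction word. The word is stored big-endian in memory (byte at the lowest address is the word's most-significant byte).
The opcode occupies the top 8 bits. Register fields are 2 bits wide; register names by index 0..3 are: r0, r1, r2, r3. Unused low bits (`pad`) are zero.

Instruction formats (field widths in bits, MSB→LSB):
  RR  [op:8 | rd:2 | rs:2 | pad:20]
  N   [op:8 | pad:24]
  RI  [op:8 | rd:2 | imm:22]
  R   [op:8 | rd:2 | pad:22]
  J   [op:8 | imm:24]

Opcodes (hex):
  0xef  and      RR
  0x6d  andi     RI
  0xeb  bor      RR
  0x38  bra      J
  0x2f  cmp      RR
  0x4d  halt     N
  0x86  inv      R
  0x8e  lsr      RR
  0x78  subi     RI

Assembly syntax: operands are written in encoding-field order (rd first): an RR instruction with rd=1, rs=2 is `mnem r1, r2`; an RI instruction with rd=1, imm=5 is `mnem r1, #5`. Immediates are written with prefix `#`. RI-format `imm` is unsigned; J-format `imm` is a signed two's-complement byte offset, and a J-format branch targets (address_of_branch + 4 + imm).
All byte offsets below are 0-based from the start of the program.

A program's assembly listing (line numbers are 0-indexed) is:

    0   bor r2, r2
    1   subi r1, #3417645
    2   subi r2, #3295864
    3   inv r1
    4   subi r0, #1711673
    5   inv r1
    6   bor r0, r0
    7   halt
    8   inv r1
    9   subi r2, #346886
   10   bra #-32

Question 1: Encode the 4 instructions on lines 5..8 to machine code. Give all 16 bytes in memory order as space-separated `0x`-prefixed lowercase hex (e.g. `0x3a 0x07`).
0x86 0x40 0x00 0x00 0xeb 0x00 0x00 0x00 0x4d 0x00 0x00 0x00 0x86 0x40 0x00 0x00

5. inv fields op=0x86:8|rd=1:2|pad=0:22 → word 86400000h → 86 40 00 00
6. bor fields op=0xeb:8|rd=0:2|rs=0:2|pad=0:20 → word eb000000h → eb 00 00 00
7. halt fields op=0x4d:8|pad=0:24 → word 4d000000h → 4d 00 00 00
8. inv fields op=0x86:8|rd=1:2|pad=0:22 → word 86400000h → 86 40 00 00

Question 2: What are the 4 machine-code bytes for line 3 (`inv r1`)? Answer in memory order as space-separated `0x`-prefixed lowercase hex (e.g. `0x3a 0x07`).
line 3 (inv): pack op=0x86:8|rd=1:2|pad=0:22 = 0x86400000; big→ 86 40 00 00

0x86 0x40 0x00 0x00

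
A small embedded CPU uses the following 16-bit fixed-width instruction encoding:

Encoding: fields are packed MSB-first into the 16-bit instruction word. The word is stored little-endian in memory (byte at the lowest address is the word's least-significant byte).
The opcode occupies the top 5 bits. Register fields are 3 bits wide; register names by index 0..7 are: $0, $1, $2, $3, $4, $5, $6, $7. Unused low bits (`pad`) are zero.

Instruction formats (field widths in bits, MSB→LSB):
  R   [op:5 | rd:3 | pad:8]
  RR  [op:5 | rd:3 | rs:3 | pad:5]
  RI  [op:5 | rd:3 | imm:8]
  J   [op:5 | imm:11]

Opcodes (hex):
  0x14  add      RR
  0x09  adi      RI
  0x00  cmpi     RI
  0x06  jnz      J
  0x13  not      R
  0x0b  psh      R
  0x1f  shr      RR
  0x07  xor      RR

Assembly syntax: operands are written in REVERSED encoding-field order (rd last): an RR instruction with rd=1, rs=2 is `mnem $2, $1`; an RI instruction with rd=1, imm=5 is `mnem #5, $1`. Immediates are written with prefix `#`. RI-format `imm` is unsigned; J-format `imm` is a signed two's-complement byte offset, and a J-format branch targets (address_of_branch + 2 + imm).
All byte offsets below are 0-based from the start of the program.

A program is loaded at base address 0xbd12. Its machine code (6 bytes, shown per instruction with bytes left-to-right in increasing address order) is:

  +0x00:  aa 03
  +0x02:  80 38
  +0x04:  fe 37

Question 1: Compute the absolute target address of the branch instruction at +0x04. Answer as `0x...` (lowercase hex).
0xbd16

[04] fe 37 → 0x37fe
  opcode bits[15:11]=0x6: jnz/J
  imm@[10:0]=0x7fe (s11→-2) ⇒ #-2
  target = base 0xbd12 + off 0x04 + 2 + imm -2 = 0xbd16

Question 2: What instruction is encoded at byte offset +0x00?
+0x00: aa 03 ⇒ word 0x03aa (little)
  top 5b → 0x0 → cmpi [RI]
  [10:8] rd=3 = $3
  [7:0] imm=170 = #170

cmpi #170, $3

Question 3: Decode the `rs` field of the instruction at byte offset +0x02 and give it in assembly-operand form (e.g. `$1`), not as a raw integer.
$4

+0x02: 80 38 ⇒ word 0x3880 (little)
  top 5b → 0x7 → xor [RR]
  rd@[10:8]=0x0 ⇒ $0
  rs@[7:5]=0x4 ⇒ $4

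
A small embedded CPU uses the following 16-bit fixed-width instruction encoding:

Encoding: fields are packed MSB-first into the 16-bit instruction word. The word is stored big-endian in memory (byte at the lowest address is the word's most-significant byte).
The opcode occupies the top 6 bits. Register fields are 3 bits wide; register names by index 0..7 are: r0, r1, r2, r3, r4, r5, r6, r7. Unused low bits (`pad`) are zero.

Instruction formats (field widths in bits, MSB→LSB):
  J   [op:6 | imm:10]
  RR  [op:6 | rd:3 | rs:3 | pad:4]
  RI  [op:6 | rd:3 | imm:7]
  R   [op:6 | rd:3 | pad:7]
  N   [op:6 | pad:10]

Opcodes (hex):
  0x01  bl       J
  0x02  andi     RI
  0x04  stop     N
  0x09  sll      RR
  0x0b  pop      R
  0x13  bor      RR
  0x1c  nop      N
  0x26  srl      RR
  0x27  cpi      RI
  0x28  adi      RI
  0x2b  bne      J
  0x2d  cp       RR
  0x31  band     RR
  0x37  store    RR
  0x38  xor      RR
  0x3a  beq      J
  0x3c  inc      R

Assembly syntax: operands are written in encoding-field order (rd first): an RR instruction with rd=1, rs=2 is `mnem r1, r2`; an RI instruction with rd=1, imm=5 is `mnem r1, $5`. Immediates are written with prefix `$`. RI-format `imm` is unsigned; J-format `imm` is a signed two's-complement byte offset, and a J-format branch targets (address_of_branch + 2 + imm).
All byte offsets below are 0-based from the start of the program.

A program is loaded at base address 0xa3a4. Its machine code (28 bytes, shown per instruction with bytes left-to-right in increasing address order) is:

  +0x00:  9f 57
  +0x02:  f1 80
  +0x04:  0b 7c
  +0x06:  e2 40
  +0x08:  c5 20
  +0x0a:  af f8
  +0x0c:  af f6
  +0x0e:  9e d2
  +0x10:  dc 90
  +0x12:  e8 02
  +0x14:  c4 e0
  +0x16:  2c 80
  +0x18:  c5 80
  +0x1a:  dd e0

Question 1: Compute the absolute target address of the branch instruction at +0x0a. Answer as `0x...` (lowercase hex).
0xa3a8

+0x0a: af f8 ⇒ word 0xaff8 (big)
  top 6b → 0x2b → bne [J]
  imm: (w>>0)&0x3ff=0x3f8 (s10→-8) → $-8
  target = base 0xa3a4 + off 0x0a + 2 + imm -8 = 0xa3a8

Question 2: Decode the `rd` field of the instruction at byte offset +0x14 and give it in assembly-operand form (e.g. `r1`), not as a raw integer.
r1

[14] c4 e0 → 0xc4e0
  opcode bits[15:10]=0x31: band/RR
  rd: (w>>7)&0x7=0x1 → r1
  rs: (w>>4)&0x7=0x6 → r6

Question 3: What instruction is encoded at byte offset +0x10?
store r1, r1

off 0x10: read dc 90 as big → 0xdc90
  op=0xdc90>>10=0x37 ⇒ store (RR)
  [9:7] rd=1 = r1
  [6:4] rs=1 = r1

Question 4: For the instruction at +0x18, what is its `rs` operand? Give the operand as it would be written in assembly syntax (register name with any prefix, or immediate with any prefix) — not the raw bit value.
off 0x18: read c5 80 as big → 0xc580
  opcode bits[15:10]=0x31: band/RR
  rd: (w>>7)&0x7=0x3 → r3
  rs: (w>>4)&0x7=0x0 → r0

r0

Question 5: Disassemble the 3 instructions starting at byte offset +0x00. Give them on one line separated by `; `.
cpi r6, $87; inc r3; andi r6, $124

@+00  big-endian(9f 57) = 0x9f57
  op=0x9f57>>10=0x27 ⇒ cpi (RI)
  rd@[9:7]=0x6 ⇒ r6
  imm@[6:0]=0x57 ⇒ $87
@+02  big-endian(f1 80) = 0xf180
  op=0xf180>>10=0x3c ⇒ inc (R)
  rd@[9:7]=0x3 ⇒ r3
@+04  big-endian(0b 7c) = 0x0b7c
  op=0x0b7c>>10=0x2 ⇒ andi (RI)
  rd@[9:7]=0x6 ⇒ r6
  imm@[6:0]=0x7c ⇒ $124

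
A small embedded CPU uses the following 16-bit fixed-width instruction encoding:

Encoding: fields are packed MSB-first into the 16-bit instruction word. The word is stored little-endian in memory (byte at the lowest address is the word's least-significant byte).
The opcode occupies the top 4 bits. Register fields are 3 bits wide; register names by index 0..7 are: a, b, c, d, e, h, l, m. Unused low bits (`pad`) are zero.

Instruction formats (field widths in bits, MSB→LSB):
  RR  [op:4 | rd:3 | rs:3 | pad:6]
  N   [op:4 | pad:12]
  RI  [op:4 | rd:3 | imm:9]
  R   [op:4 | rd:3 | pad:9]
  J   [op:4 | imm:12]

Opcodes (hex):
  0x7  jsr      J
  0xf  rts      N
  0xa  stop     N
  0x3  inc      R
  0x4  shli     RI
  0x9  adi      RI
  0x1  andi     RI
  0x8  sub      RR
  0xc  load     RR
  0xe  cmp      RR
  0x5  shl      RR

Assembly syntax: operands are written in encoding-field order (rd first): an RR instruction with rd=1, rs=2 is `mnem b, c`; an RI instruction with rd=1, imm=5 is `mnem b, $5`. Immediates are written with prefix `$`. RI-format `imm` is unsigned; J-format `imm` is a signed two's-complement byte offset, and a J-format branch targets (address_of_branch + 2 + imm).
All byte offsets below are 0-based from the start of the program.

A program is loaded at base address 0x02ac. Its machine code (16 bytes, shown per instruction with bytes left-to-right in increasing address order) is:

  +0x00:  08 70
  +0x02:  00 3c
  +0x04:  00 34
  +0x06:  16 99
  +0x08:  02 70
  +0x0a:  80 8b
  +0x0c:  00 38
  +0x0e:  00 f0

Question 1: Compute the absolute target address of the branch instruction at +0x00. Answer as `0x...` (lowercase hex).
0x02b6

@+00  little-endian(08 70) = 0x7008
  op=0x7008>>12=0x7 ⇒ jsr (J)
  imm@[11:0]=0x8 ⇒ $8
  target = base 0x02ac + off 0x00 + 2 + imm 8 = 0x02b6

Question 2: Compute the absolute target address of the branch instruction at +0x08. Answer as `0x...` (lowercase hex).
0x02b8

@+08  little-endian(02 70) = 0x7002
  opcode bits[15:12]=0x7: jsr/J
  imm: (w>>0)&0xfff=0x2 → $2
  target = base 0x02ac + off 0x08 + 2 + imm 2 = 0x02b8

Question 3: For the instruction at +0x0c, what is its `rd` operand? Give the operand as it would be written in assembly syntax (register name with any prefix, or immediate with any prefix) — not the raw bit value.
off 0x0c: read 00 38 as little → 0x3800
  top 4b → 0x3 → inc [R]
  [11:9] rd=4 = e

e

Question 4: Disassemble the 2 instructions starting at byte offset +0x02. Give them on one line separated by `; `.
inc l; inc c

@+02  little-endian(00 3c) = 0x3c00
  top 4b → 0x3 → inc [R]
  rd: (w>>9)&0x7=0x6 → l
@+04  little-endian(00 34) = 0x3400
  top 4b → 0x3 → inc [R]
  rd: (w>>9)&0x7=0x2 → c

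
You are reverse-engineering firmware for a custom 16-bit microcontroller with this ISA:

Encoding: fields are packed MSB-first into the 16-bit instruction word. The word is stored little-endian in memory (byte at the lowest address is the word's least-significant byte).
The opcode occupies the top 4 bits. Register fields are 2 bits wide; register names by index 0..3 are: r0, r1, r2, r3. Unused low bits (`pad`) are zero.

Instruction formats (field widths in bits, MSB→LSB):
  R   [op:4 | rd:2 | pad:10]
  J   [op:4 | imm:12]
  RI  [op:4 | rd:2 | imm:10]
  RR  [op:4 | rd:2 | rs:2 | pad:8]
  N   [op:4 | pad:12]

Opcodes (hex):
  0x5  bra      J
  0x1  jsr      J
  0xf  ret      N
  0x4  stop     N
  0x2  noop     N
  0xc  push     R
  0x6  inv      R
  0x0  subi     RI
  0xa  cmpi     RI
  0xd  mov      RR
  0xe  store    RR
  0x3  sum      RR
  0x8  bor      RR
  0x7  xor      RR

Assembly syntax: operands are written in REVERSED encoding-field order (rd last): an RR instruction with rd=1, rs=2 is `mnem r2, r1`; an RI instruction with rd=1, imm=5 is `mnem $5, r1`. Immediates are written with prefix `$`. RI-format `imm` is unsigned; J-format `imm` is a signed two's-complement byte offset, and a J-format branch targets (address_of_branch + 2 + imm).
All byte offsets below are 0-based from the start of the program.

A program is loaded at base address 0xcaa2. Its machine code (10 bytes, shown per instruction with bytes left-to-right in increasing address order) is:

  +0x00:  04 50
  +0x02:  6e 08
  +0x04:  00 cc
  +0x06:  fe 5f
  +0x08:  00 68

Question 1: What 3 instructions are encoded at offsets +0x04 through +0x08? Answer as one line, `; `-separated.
push r3; bra $-2; inv r2

@+04  little-endian(00 cc) = 0xcc00
  op=0xcc00>>12=0xc ⇒ push (R)
  rd@[11:10]=0x3 ⇒ r3
@+06  little-endian(fe 5f) = 0x5ffe
  op=0x5ffe>>12=0x5 ⇒ bra (J)
  imm@[11:0]=0xffe (s12→-2) ⇒ $-2
@+08  little-endian(00 68) = 0x6800
  op=0x6800>>12=0x6 ⇒ inv (R)
  rd@[11:10]=0x2 ⇒ r2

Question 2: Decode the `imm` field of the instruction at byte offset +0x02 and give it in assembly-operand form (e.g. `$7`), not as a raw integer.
$110

+0x02: 6e 08 ⇒ word 0x086e (little)
  top 4b → 0x0 → subi [RI]
  [11:10] rd=2 = r2
  [9:0] imm=110 = $110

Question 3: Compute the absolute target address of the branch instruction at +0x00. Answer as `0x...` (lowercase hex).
+0x00: 04 50 ⇒ word 0x5004 (little)
  opcode bits[15:12]=0x5: bra/J
  [11:0] imm=4 = $4
  target = base 0xcaa2 + off 0x00 + 2 + imm 4 = 0xcaa8

0xcaa8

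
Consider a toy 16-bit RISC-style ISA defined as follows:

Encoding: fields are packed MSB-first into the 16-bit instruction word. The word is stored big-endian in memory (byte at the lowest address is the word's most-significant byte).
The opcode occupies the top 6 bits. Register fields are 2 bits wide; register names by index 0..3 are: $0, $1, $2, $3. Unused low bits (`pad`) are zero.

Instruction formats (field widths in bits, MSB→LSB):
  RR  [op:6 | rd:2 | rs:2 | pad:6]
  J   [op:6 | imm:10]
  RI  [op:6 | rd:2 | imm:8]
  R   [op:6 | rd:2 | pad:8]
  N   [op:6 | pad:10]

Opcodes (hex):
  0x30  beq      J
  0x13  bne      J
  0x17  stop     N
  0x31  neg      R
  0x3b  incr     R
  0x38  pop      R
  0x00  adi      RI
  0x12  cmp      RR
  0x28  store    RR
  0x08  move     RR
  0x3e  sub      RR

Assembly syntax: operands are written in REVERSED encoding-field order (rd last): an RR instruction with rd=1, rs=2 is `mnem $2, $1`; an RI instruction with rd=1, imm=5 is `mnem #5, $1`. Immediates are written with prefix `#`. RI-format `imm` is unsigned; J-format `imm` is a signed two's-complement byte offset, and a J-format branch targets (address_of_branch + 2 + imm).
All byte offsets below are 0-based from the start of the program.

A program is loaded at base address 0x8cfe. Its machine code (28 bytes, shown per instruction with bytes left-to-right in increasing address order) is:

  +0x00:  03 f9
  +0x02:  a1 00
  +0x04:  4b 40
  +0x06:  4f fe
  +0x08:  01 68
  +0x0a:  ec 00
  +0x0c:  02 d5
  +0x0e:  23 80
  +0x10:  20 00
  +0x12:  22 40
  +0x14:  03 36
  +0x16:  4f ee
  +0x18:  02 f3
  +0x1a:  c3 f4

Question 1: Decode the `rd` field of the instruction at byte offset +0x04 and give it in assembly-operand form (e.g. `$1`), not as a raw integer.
$3

+0x04: 4b 40 ⇒ word 0x4b40 (big)
  top 6b → 0x12 → cmp [RR]
  rd: (w>>8)&0x3=0x3 → $3
  rs: (w>>6)&0x3=0x1 → $1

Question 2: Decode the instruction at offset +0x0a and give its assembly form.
incr $0

[0a] ec 00 → 0xec00
  top 6b → 0x3b → incr [R]
  rd: (w>>8)&0x3=0x0 → $0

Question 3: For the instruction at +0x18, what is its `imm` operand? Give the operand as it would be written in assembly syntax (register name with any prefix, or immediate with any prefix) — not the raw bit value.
@+18  big-endian(02 f3) = 0x02f3
  opcode bits[15:10]=0x0: adi/RI
  rd@[9:8]=0x2 ⇒ $2
  imm@[7:0]=0xf3 ⇒ #243

#243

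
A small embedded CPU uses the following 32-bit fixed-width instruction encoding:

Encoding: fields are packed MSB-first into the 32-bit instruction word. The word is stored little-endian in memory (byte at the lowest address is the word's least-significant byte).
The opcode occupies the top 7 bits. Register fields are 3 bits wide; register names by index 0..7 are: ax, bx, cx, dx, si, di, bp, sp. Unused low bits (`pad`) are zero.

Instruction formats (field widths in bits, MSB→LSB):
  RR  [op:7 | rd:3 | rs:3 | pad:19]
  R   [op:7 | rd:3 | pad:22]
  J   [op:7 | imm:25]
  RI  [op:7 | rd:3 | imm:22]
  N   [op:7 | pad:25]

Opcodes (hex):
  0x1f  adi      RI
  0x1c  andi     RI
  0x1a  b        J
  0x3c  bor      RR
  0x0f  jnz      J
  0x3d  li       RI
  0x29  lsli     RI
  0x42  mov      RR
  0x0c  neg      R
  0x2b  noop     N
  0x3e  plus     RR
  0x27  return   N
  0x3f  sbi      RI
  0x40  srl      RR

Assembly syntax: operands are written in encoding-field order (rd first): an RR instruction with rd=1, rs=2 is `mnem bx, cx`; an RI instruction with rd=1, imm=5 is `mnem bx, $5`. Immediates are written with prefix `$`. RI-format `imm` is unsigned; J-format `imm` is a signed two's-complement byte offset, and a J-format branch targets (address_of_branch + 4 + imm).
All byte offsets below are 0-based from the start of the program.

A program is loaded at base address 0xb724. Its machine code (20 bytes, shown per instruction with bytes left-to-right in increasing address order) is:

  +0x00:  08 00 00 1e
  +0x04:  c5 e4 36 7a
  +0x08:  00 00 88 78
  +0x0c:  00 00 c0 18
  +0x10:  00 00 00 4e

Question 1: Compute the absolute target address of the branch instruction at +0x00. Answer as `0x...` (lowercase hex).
0xb730

[00] 08 00 00 1e → 0x1e000008
  opcode bits[31:25]=0xf: jnz/J
  [24:0] imm=8 = $8
  target = base 0xb724 + off 0x00 + 4 + imm 8 = 0xb730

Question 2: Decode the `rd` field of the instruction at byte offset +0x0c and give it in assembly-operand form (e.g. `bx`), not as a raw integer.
off 0x0c: read 00 00 c0 18 as little → 0x18c00000
  opcode bits[31:25]=0xc: neg/R
  rd@[24:22]=0x3 ⇒ dx

dx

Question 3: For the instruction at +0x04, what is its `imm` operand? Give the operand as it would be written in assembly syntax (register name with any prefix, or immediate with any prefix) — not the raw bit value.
[04] c5 e4 36 7a → 0x7a36e4c5
  opcode bits[31:25]=0x3d: li/RI
  [24:22] rd=0 = ax
  [21:0] imm=3597509 = $3597509

$3597509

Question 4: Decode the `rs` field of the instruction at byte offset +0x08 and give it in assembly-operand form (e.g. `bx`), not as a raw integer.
@+08  little-endian(00 00 88 78) = 0x78880000
  op=0x78880000>>25=0x3c ⇒ bor (RR)
  rd: (w>>22)&0x7=0x2 → cx
  rs: (w>>19)&0x7=0x1 → bx

bx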